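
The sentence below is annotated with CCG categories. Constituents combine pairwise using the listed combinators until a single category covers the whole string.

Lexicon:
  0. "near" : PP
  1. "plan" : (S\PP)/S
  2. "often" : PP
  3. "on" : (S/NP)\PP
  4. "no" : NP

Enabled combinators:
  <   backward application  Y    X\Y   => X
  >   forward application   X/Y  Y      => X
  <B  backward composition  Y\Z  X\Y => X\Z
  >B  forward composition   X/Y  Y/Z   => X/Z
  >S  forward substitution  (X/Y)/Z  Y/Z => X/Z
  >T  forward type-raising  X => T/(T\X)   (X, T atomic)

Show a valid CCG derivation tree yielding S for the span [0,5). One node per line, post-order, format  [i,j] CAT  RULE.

[0,1] PP  lex  "near"
[1,2] (S\PP)/S  lex  "plan"
[2,3] PP  lex  "often"
[3,4] (S/NP)\PP  lex  "on"
[2,4] S/NP  <  k=3
[4,5] NP  lex  "no"
[2,5] S  >  k=4
[1,5] S\PP  >  k=2
[0,5] S  <  k=1

[0,5] S   <
  [0,1] "near" : PP
  [1,5] S\PP   >
    [1,2] "plan" : (S\PP)/S
    [2,5] S   >
      [2,4] S/NP   <
        [2,3] "often" : PP
        [3,4] "on" : (S/NP)\PP
      [4,5] "no" : NP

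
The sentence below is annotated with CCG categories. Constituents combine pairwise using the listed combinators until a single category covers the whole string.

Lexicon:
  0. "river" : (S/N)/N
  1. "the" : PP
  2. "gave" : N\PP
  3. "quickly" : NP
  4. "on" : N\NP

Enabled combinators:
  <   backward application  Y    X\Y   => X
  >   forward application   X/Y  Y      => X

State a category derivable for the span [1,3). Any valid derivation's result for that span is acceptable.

[0,5] S   >
  [0,3] S/N   >
    [0,1] "river" : (S/N)/N
    [1,3] N   <
      [1,2] "the" : PP
      [2,3] "gave" : N\PP
  [3,5] N   <
    [3,4] "quickly" : NP
    [4,5] "on" : N\NP

N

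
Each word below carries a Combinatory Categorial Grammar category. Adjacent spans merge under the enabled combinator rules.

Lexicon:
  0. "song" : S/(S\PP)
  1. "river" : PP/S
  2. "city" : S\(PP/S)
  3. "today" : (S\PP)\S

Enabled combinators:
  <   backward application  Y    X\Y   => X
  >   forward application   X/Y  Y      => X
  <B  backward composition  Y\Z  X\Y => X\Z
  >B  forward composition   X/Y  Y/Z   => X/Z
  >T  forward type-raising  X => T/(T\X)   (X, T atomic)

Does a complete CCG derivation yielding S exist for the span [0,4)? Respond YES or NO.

YES

[0,4] S   >
  [0,1] "song" : S/(S\PP)
  [1,4] S\PP   <
    [1,3] S   <
      [1,2] "river" : PP/S
      [2,3] "city" : S\(PP/S)
    [3,4] "today" : (S\PP)\S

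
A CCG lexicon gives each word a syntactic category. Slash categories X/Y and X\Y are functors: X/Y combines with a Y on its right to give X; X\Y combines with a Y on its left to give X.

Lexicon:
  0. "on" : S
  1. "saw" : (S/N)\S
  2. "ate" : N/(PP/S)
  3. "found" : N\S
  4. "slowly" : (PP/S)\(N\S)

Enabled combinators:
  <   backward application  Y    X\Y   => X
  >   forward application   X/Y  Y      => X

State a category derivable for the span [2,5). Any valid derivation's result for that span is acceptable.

N

[0,5] S   >
  [0,2] S/N   <
    [0,1] "on" : S
    [1,2] "saw" : (S/N)\S
  [2,5] N   >
    [2,3] "ate" : N/(PP/S)
    [3,5] PP/S   <
      [3,4] "found" : N\S
      [4,5] "slowly" : (PP/S)\(N\S)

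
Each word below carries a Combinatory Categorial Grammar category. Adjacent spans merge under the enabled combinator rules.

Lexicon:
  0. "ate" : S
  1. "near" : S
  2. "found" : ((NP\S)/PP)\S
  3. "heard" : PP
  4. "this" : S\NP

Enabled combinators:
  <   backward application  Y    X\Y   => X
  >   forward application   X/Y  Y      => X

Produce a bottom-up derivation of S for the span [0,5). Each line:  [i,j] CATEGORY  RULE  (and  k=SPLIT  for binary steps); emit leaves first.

[0,1] S  lex  "ate"
[1,2] S  lex  "near"
[2,3] ((NP\S)/PP)\S  lex  "found"
[1,3] (NP\S)/PP  <  k=2
[3,4] PP  lex  "heard"
[1,4] NP\S  >  k=3
[0,4] NP  <  k=1
[4,5] S\NP  lex  "this"
[0,5] S  <  k=4

[0,5] S   <
  [0,4] NP   <
    [0,1] "ate" : S
    [1,4] NP\S   >
      [1,3] (NP\S)/PP   <
        [1,2] "near" : S
        [2,3] "found" : ((NP\S)/PP)\S
      [3,4] "heard" : PP
  [4,5] "this" : S\NP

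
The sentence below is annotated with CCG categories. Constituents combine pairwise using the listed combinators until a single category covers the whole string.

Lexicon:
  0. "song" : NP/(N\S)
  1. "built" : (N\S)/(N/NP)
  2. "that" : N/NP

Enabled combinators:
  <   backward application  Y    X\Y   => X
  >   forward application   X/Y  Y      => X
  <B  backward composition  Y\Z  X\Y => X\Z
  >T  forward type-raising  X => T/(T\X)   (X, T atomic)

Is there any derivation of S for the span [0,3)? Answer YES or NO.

NO

NP/(N\S) (N\S)/(N/NP) N/NP
CKY chart[0,3] = {N/(N\NP), NP, NP/(NP\NP), PP/(PP\NP), S/(S\NP)}; S ∉ chart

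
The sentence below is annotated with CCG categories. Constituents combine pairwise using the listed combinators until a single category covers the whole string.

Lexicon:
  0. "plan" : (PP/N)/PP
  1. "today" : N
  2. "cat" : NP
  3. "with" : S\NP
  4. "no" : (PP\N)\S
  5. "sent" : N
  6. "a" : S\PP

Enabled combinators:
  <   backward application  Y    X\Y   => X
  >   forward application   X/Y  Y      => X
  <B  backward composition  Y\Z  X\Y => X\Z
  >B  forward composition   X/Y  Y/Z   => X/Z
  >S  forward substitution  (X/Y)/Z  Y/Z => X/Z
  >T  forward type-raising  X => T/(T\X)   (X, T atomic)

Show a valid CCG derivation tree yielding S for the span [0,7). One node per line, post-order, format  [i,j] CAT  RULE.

[0,7] S   <
  [0,6] PP   >
    [0,5] PP/N   >
      [0,1] "plan" : (PP/N)/PP
      [1,5] PP   >
        [1,2] PP/(PP\N)   >T
          [1,2] "today" : N
        [2,5] PP\N   <
          [2,4] S   <
            [2,3] "cat" : NP
            [3,4] "with" : S\NP
          [4,5] "no" : (PP\N)\S
    [5,6] "sent" : N
  [6,7] "a" : S\PP

[0,1] (PP/N)/PP  lex  "plan"
[1,2] N  lex  "today"
[1,2] PP/(PP\N)  >T
[2,3] NP  lex  "cat"
[3,4] S\NP  lex  "with"
[2,4] S  <  k=3
[4,5] (PP\N)\S  lex  "no"
[2,5] PP\N  <  k=4
[1,5] PP  >  k=2
[0,5] PP/N  >  k=1
[5,6] N  lex  "sent"
[0,6] PP  >  k=5
[6,7] S\PP  lex  "a"
[0,7] S  <  k=6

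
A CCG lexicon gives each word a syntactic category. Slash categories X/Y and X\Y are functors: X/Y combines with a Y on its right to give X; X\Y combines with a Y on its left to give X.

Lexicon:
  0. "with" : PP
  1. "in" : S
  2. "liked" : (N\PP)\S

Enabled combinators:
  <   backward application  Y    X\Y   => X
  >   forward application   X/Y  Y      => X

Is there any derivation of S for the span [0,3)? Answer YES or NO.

PP S (N\PP)\S
CKY chart[0,3] = {N}; S ∉ chart

NO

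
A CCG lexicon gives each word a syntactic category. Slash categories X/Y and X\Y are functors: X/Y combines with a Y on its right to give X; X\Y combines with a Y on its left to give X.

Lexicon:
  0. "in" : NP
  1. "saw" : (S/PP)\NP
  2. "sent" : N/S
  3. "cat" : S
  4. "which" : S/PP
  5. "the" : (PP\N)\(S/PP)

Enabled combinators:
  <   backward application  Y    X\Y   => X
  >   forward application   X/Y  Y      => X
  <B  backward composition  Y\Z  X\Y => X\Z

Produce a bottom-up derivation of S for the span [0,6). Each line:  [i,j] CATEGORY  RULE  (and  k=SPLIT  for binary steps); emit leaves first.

[0,1] NP  lex  "in"
[1,2] (S/PP)\NP  lex  "saw"
[0,2] S/PP  <  k=1
[2,3] N/S  lex  "sent"
[3,4] S  lex  "cat"
[2,4] N  >  k=3
[4,5] S/PP  lex  "which"
[5,6] (PP\N)\(S/PP)  lex  "the"
[4,6] PP\N  <  k=5
[2,6] PP  <  k=4
[0,6] S  >  k=2

[0,6] S   >
  [0,2] S/PP   <
    [0,1] "in" : NP
    [1,2] "saw" : (S/PP)\NP
  [2,6] PP   <
    [2,4] N   >
      [2,3] "sent" : N/S
      [3,4] "cat" : S
    [4,6] PP\N   <
      [4,5] "which" : S/PP
      [5,6] "the" : (PP\N)\(S/PP)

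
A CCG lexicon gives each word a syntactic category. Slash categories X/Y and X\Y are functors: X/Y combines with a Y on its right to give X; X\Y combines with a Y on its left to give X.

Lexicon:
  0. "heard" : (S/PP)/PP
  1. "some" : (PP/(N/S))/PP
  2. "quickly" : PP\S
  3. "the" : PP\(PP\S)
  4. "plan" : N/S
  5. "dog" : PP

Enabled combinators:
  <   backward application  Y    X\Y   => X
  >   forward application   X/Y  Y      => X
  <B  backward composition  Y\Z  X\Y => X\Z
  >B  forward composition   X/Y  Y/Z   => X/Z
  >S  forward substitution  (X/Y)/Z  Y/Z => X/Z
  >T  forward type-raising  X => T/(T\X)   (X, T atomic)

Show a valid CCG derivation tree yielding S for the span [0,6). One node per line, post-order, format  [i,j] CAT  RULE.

[0,6] S   >
  [0,5] S/PP   >
    [0,1] "heard" : (S/PP)/PP
    [1,5] PP   >
      [1,4] PP/(N/S)   >
        [1,2] "some" : (PP/(N/S))/PP
        [2,4] PP   <
          [2,3] "quickly" : PP\S
          [3,4] "the" : PP\(PP\S)
      [4,5] "plan" : N/S
  [5,6] "dog" : PP

[0,1] (S/PP)/PP  lex  "heard"
[1,2] (PP/(N/S))/PP  lex  "some"
[2,3] PP\S  lex  "quickly"
[3,4] PP\(PP\S)  lex  "the"
[2,4] PP  <  k=3
[1,4] PP/(N/S)  >  k=2
[4,5] N/S  lex  "plan"
[1,5] PP  >  k=4
[0,5] S/PP  >  k=1
[5,6] PP  lex  "dog"
[0,6] S  >  k=5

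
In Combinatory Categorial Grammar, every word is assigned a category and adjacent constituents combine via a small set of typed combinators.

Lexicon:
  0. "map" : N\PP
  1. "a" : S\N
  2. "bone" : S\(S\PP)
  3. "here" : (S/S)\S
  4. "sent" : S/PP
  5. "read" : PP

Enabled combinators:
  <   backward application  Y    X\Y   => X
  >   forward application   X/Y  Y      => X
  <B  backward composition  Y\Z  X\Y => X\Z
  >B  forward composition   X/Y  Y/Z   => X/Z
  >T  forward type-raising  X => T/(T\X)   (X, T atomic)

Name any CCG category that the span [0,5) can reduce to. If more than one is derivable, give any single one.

S/PP

[0,6] S   >
  [0,5] S/PP   >B
    [0,4] S/S   <
      [0,3] S   <
        [0,2] S\PP   <B
          [0,1] "map" : N\PP
          [1,2] "a" : S\N
        [2,3] "bone" : S\(S\PP)
      [3,4] "here" : (S/S)\S
    [4,5] "sent" : S/PP
  [5,6] "read" : PP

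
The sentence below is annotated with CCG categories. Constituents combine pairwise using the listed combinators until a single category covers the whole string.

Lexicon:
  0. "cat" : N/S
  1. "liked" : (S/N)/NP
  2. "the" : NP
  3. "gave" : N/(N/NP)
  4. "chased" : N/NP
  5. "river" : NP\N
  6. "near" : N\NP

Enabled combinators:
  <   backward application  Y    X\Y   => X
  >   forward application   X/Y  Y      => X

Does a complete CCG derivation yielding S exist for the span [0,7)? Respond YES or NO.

N/S (S/N)/NP NP N/(N/NP) N/NP NP\N N\NP
CKY chart[0,7] = {N}; S ∉ chart

NO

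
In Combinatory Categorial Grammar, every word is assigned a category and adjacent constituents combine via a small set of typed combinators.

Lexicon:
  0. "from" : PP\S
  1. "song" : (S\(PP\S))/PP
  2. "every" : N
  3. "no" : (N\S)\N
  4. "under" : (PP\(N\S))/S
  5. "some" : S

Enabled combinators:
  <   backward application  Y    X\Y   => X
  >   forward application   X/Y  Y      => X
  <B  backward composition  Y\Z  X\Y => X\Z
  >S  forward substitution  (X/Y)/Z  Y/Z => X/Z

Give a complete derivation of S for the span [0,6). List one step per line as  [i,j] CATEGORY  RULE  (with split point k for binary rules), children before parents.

[0,6] S   <
  [0,1] "from" : PP\S
  [1,6] S\(PP\S)   >
    [1,2] "song" : (S\(PP\S))/PP
    [2,6] PP   <
      [2,4] N\S   <
        [2,3] "every" : N
        [3,4] "no" : (N\S)\N
      [4,6] PP\(N\S)   >
        [4,5] "under" : (PP\(N\S))/S
        [5,6] "some" : S

[0,1] PP\S  lex  "from"
[1,2] (S\(PP\S))/PP  lex  "song"
[2,3] N  lex  "every"
[3,4] (N\S)\N  lex  "no"
[2,4] N\S  <  k=3
[4,5] (PP\(N\S))/S  lex  "under"
[5,6] S  lex  "some"
[4,6] PP\(N\S)  >  k=5
[2,6] PP  <  k=4
[1,6] S\(PP\S)  >  k=2
[0,6] S  <  k=1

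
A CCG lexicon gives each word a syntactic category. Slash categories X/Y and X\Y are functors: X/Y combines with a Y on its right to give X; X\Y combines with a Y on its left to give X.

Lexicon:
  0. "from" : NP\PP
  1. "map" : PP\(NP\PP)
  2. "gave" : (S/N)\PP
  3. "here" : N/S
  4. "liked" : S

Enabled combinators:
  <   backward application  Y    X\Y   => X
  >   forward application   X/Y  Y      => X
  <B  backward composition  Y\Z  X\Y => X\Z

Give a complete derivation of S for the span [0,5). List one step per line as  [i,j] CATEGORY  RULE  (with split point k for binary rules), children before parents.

[0,5] S   >
  [0,3] S/N   <
    [0,2] PP   <
      [0,1] "from" : NP\PP
      [1,2] "map" : PP\(NP\PP)
    [2,3] "gave" : (S/N)\PP
  [3,5] N   >
    [3,4] "here" : N/S
    [4,5] "liked" : S

[0,1] NP\PP  lex  "from"
[1,2] PP\(NP\PP)  lex  "map"
[0,2] PP  <  k=1
[2,3] (S/N)\PP  lex  "gave"
[0,3] S/N  <  k=2
[3,4] N/S  lex  "here"
[4,5] S  lex  "liked"
[3,5] N  >  k=4
[0,5] S  >  k=3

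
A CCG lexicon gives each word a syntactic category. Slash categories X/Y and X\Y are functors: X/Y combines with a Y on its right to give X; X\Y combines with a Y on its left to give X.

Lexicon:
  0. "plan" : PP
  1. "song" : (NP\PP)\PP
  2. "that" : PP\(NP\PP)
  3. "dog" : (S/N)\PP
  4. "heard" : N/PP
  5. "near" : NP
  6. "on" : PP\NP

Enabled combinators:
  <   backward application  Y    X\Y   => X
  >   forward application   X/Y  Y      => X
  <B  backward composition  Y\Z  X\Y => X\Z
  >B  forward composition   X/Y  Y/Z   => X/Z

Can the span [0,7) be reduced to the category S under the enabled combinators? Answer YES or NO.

[0,7] S   >
  [0,5] S/PP   >B
    [0,4] S/N   <
      [0,3] PP   <
        [0,2] NP\PP   <
          [0,1] "plan" : PP
          [1,2] "song" : (NP\PP)\PP
        [2,3] "that" : PP\(NP\PP)
      [3,4] "dog" : (S/N)\PP
    [4,5] "heard" : N/PP
  [5,7] PP   <
    [5,6] "near" : NP
    [6,7] "on" : PP\NP

YES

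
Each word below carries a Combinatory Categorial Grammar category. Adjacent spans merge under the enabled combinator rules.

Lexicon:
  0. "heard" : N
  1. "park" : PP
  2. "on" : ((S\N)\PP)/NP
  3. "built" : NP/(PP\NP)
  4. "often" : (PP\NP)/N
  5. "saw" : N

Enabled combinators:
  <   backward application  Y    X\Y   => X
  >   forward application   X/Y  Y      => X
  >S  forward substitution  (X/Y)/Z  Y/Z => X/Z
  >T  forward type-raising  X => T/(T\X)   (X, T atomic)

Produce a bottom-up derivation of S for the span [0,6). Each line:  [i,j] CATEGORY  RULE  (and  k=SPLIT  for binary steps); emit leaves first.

[0,6] S   <
  [0,1] "heard" : N
  [1,6] S\N   <
    [1,2] "park" : PP
    [2,6] (S\N)\PP   >
      [2,3] "on" : ((S\N)\PP)/NP
      [3,6] NP   >
        [3,4] "built" : NP/(PP\NP)
        [4,6] PP\NP   >
          [4,5] "often" : (PP\NP)/N
          [5,6] "saw" : N

[0,1] N  lex  "heard"
[1,2] PP  lex  "park"
[2,3] ((S\N)\PP)/NP  lex  "on"
[3,4] NP/(PP\NP)  lex  "built"
[4,5] (PP\NP)/N  lex  "often"
[5,6] N  lex  "saw"
[4,6] PP\NP  >  k=5
[3,6] NP  >  k=4
[2,6] (S\N)\PP  >  k=3
[1,6] S\N  <  k=2
[0,6] S  <  k=1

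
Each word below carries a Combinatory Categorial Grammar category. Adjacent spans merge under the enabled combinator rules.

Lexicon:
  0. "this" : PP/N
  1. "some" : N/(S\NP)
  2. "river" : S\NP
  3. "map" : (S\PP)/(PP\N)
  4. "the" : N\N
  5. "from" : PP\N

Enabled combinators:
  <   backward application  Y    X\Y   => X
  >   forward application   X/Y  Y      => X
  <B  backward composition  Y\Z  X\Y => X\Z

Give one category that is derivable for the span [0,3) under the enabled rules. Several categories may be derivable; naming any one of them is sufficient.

PP

[0,6] S   <
  [0,3] PP   >
    [0,1] "this" : PP/N
    [1,3] N   >
      [1,2] "some" : N/(S\NP)
      [2,3] "river" : S\NP
  [3,6] S\PP   >
    [3,4] "map" : (S\PP)/(PP\N)
    [4,6] PP\N   <B
      [4,5] "the" : N\N
      [5,6] "from" : PP\N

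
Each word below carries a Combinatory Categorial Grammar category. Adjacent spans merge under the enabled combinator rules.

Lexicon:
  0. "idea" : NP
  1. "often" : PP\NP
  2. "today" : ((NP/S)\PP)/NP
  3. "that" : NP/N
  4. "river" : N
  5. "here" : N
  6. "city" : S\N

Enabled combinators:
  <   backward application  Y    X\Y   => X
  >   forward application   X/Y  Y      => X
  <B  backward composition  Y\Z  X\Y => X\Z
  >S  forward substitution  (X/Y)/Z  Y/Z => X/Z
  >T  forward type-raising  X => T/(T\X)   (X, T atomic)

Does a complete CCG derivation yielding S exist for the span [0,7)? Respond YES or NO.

NP PP\NP ((NP/S)\PP)/NP NP/N N N S\N
CKY chart[0,7] = {N/(N\NP), NP, NP/(NP\NP), PP/(PP\NP), S/(S\NP)}; S ∉ chart

NO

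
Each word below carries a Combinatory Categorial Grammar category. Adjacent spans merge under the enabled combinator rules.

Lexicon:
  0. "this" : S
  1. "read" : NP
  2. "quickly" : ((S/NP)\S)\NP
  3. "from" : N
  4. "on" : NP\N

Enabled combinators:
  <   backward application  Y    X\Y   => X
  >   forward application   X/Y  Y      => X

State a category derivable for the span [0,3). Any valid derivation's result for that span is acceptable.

S/NP

[0,5] S   >
  [0,3] S/NP   <
    [0,1] "this" : S
    [1,3] (S/NP)\S   <
      [1,2] "read" : NP
      [2,3] "quickly" : ((S/NP)\S)\NP
  [3,5] NP   <
    [3,4] "from" : N
    [4,5] "on" : NP\N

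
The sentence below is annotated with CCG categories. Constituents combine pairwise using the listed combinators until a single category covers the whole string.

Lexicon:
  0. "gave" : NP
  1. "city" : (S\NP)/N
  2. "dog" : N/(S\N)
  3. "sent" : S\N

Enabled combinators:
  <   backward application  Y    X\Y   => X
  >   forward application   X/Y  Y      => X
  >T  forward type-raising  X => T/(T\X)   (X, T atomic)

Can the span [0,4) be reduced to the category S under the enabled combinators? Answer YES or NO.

YES

[0,4] S   <
  [0,1] "gave" : NP
  [1,4] S\NP   >
    [1,2] "city" : (S\NP)/N
    [2,4] N   >
      [2,3] "dog" : N/(S\N)
      [3,4] "sent" : S\N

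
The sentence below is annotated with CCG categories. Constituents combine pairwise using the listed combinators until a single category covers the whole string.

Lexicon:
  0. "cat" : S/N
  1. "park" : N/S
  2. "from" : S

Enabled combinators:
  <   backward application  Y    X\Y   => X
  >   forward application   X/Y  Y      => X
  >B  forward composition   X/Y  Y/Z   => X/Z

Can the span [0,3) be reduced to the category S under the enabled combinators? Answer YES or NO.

[0,3] S   >
  [0,1] "cat" : S/N
  [1,3] N   >
    [1,2] "park" : N/S
    [2,3] "from" : S

YES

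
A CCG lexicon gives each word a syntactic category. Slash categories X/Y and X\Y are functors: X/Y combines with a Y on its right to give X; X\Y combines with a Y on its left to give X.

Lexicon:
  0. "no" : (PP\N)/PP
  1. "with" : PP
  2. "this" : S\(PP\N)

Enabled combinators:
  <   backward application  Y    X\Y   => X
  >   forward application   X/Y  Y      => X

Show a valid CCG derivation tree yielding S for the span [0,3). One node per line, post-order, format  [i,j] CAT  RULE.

[0,3] S   <
  [0,2] PP\N   >
    [0,1] "no" : (PP\N)/PP
    [1,2] "with" : PP
  [2,3] "this" : S\(PP\N)

[0,1] (PP\N)/PP  lex  "no"
[1,2] PP  lex  "with"
[0,2] PP\N  >  k=1
[2,3] S\(PP\N)  lex  "this"
[0,3] S  <  k=2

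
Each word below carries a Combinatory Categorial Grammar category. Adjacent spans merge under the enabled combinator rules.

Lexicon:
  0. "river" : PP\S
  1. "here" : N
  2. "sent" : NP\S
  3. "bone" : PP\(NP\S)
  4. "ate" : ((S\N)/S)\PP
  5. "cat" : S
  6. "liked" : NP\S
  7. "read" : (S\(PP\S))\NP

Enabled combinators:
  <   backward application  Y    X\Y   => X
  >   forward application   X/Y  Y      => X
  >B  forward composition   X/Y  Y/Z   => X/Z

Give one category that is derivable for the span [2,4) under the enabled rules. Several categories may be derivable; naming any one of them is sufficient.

[0,8] S   <
  [0,1] "river" : PP\S
  [1,8] S\(PP\S)   <
    [1,7] NP   <
      [1,6] S   <
        [1,2] "here" : N
        [2,6] S\N   >
          [2,5] (S\N)/S   <
            [2,4] PP   <
              [2,3] "sent" : NP\S
              [3,4] "bone" : PP\(NP\S)
            [4,5] "ate" : ((S\N)/S)\PP
          [5,6] "cat" : S
      [6,7] "liked" : NP\S
    [7,8] "read" : (S\(PP\S))\NP

PP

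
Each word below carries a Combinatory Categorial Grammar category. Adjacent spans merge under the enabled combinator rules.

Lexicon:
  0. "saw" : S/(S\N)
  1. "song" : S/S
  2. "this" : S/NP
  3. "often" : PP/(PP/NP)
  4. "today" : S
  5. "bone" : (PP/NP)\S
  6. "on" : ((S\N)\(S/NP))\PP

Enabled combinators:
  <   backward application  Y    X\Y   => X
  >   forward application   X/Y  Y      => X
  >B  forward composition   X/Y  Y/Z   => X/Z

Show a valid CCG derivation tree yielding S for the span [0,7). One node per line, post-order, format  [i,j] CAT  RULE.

[0,7] S   >
  [0,1] "saw" : S/(S\N)
  [1,7] S\N   <
    [1,3] S/NP   >B
      [1,2] "song" : S/S
      [2,3] "this" : S/NP
    [3,7] (S\N)\(S/NP)   <
      [3,6] PP   >
        [3,4] "often" : PP/(PP/NP)
        [4,6] PP/NP   <
          [4,5] "today" : S
          [5,6] "bone" : (PP/NP)\S
      [6,7] "on" : ((S\N)\(S/NP))\PP

[0,1] S/(S\N)  lex  "saw"
[1,2] S/S  lex  "song"
[2,3] S/NP  lex  "this"
[1,3] S/NP  >B  k=2
[3,4] PP/(PP/NP)  lex  "often"
[4,5] S  lex  "today"
[5,6] (PP/NP)\S  lex  "bone"
[4,6] PP/NP  <  k=5
[3,6] PP  >  k=4
[6,7] ((S\N)\(S/NP))\PP  lex  "on"
[3,7] (S\N)\(S/NP)  <  k=6
[1,7] S\N  <  k=3
[0,7] S  >  k=1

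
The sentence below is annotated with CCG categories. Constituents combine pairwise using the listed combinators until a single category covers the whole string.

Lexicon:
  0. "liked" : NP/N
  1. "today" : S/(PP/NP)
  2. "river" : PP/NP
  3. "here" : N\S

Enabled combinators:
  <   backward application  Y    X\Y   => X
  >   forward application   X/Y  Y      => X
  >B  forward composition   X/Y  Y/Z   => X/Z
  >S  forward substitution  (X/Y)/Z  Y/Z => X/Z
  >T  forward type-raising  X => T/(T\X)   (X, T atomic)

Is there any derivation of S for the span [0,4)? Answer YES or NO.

NO

NP/N S/(PP/NP) PP/NP N\S
CKY chart[0,4] = {N/(N\NP), NP, NP/(NP\NP), NP/(N\N), PP/(PP\NP), S/(S\NP)}; S ∉ chart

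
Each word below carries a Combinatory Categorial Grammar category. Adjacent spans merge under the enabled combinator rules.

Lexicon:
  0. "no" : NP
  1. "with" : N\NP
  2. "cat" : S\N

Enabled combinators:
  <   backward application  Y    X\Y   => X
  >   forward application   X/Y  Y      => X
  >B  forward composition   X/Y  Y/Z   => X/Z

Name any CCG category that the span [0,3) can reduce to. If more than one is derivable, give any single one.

S

[0,3] S   <
  [0,2] N   <
    [0,1] "no" : NP
    [1,2] "with" : N\NP
  [2,3] "cat" : S\N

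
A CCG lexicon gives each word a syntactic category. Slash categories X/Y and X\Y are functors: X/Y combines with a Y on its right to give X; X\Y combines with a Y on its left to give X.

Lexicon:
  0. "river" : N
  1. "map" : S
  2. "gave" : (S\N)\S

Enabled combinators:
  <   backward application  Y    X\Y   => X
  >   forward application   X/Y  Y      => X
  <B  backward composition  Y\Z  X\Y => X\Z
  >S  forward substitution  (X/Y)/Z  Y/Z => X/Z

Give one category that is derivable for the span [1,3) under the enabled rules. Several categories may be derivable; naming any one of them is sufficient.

[0,3] S   <
  [0,1] "river" : N
  [1,3] S\N   <
    [1,2] "map" : S
    [2,3] "gave" : (S\N)\S

S\N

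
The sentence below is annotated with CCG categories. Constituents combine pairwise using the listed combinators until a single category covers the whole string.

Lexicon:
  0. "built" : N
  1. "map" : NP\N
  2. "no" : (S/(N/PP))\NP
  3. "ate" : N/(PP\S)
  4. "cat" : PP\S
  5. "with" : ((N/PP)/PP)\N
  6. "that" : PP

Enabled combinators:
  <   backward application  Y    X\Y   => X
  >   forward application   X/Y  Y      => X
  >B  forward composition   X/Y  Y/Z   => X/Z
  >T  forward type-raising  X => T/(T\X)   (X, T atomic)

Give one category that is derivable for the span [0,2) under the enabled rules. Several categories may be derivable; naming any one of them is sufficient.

NP

[0,7] S   >
  [0,3] S/(N/PP)   <
    [0,2] NP   <
      [0,1] "built" : N
      [1,2] "map" : NP\N
    [2,3] "no" : (S/(N/PP))\NP
  [3,7] N/PP   >
    [3,6] (N/PP)/PP   <
      [3,5] N   >
        [3,4] "ate" : N/(PP\S)
        [4,5] "cat" : PP\S
      [5,6] "with" : ((N/PP)/PP)\N
    [6,7] "that" : PP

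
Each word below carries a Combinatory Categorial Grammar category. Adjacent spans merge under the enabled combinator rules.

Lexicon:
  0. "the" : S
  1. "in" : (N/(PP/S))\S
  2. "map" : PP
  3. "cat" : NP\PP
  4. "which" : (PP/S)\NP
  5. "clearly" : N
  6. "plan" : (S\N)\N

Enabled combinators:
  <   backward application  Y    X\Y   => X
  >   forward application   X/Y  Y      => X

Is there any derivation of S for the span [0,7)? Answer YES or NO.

YES

[0,7] S   <
  [0,5] N   >
    [0,2] N/(PP/S)   <
      [0,1] "the" : S
      [1,2] "in" : (N/(PP/S))\S
    [2,5] PP/S   <
      [2,4] NP   <
        [2,3] "map" : PP
        [3,4] "cat" : NP\PP
      [4,5] "which" : (PP/S)\NP
  [5,7] S\N   <
    [5,6] "clearly" : N
    [6,7] "plan" : (S\N)\N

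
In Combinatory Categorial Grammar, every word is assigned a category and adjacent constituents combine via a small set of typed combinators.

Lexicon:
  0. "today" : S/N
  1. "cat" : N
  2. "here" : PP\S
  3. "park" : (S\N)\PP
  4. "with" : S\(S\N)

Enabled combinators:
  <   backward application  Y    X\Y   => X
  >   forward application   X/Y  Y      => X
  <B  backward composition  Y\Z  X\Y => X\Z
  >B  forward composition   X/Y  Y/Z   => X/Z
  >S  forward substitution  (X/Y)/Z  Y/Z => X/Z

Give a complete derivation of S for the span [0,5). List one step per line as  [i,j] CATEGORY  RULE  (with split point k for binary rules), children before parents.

[0,5] S   <
  [0,3] PP   <
    [0,2] S   >
      [0,1] "today" : S/N
      [1,2] "cat" : N
    [2,3] "here" : PP\S
  [3,5] S\PP   <B
    [3,4] "park" : (S\N)\PP
    [4,5] "with" : S\(S\N)

[0,1] S/N  lex  "today"
[1,2] N  lex  "cat"
[0,2] S  >  k=1
[2,3] PP\S  lex  "here"
[0,3] PP  <  k=2
[3,4] (S\N)\PP  lex  "park"
[4,5] S\(S\N)  lex  "with"
[3,5] S\PP  <B  k=4
[0,5] S  <  k=3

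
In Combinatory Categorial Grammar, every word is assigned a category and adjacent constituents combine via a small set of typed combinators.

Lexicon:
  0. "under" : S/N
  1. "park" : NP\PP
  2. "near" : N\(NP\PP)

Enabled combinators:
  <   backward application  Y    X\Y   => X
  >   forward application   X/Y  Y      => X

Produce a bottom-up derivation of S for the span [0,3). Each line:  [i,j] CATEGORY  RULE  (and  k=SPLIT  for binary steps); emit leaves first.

[0,3] S   >
  [0,1] "under" : S/N
  [1,3] N   <
    [1,2] "park" : NP\PP
    [2,3] "near" : N\(NP\PP)

[0,1] S/N  lex  "under"
[1,2] NP\PP  lex  "park"
[2,3] N\(NP\PP)  lex  "near"
[1,3] N  <  k=2
[0,3] S  >  k=1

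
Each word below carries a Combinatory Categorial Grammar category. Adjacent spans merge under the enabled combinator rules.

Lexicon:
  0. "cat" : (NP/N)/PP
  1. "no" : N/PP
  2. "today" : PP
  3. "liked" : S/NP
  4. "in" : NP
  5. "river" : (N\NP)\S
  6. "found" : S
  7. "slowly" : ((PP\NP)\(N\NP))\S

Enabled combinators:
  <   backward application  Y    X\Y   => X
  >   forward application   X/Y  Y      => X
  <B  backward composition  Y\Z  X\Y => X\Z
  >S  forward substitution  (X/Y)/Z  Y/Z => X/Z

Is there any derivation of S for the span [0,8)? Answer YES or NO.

NO

(NP/N)/PP N/PP PP S/NP NP (N\NP)\S S ((PP\NP)\(N\NP))\S
CKY chart[0,8] = {PP}; S ∉ chart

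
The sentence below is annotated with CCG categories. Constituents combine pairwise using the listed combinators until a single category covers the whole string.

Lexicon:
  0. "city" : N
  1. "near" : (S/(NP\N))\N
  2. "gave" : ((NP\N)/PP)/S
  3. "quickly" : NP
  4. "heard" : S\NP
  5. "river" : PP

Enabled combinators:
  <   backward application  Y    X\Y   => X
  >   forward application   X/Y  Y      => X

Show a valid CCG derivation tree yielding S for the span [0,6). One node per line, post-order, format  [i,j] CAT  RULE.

[0,1] N  lex  "city"
[1,2] (S/(NP\N))\N  lex  "near"
[0,2] S/(NP\N)  <  k=1
[2,3] ((NP\N)/PP)/S  lex  "gave"
[3,4] NP  lex  "quickly"
[4,5] S\NP  lex  "heard"
[3,5] S  <  k=4
[2,5] (NP\N)/PP  >  k=3
[5,6] PP  lex  "river"
[2,6] NP\N  >  k=5
[0,6] S  >  k=2

[0,6] S   >
  [0,2] S/(NP\N)   <
    [0,1] "city" : N
    [1,2] "near" : (S/(NP\N))\N
  [2,6] NP\N   >
    [2,5] (NP\N)/PP   >
      [2,3] "gave" : ((NP\N)/PP)/S
      [3,5] S   <
        [3,4] "quickly" : NP
        [4,5] "heard" : S\NP
    [5,6] "river" : PP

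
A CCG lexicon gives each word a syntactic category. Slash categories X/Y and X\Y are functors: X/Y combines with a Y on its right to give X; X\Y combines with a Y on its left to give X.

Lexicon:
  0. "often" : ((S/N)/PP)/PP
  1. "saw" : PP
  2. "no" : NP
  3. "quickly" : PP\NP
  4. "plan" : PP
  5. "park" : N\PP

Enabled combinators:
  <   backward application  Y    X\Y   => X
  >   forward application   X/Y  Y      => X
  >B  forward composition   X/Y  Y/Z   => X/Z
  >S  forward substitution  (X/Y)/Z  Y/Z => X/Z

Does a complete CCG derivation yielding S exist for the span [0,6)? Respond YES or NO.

[0,6] S   >
  [0,4] S/N   >
    [0,2] (S/N)/PP   >
      [0,1] "often" : ((S/N)/PP)/PP
      [1,2] "saw" : PP
    [2,4] PP   <
      [2,3] "no" : NP
      [3,4] "quickly" : PP\NP
  [4,6] N   <
    [4,5] "plan" : PP
    [5,6] "park" : N\PP

YES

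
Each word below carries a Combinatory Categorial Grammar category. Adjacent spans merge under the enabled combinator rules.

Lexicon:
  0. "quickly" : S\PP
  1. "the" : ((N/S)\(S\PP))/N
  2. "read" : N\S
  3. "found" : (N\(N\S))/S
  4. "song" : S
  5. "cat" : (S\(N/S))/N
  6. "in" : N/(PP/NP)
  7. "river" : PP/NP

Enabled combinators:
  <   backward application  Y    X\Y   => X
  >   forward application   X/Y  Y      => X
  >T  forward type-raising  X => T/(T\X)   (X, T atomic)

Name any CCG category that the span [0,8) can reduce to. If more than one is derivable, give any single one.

S

[0,8] S   <
  [0,5] N/S   <
    [0,1] "quickly" : S\PP
    [1,5] (N/S)\(S\PP)   >
      [1,2] "the" : ((N/S)\(S\PP))/N
      [2,5] N   <
        [2,3] "read" : N\S
        [3,5] N\(N\S)   >
          [3,4] "found" : (N\(N\S))/S
          [4,5] "song" : S
  [5,8] S\(N/S)   >
    [5,6] "cat" : (S\(N/S))/N
    [6,8] N   >
      [6,7] "in" : N/(PP/NP)
      [7,8] "river" : PP/NP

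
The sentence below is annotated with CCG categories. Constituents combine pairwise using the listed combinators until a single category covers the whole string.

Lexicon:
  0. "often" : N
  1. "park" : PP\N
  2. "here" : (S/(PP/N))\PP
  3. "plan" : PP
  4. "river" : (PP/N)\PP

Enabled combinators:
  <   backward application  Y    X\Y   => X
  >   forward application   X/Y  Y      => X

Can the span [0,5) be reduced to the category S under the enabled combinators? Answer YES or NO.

[0,5] S   >
  [0,3] S/(PP/N)   <
    [0,2] PP   <
      [0,1] "often" : N
      [1,2] "park" : PP\N
    [2,3] "here" : (S/(PP/N))\PP
  [3,5] PP/N   <
    [3,4] "plan" : PP
    [4,5] "river" : (PP/N)\PP

YES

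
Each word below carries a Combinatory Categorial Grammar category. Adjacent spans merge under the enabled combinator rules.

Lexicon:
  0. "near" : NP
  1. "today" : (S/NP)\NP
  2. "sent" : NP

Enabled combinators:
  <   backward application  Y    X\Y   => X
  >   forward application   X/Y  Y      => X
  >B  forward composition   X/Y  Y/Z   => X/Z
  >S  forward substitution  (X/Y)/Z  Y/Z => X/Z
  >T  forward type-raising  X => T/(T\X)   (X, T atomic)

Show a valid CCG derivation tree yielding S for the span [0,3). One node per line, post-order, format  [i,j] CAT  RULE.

[0,1] NP  lex  "near"
[1,2] (S/NP)\NP  lex  "today"
[0,2] S/NP  <  k=1
[2,3] NP  lex  "sent"
[0,3] S  >  k=2

[0,3] S   >
  [0,2] S/NP   <
    [0,1] "near" : NP
    [1,2] "today" : (S/NP)\NP
  [2,3] "sent" : NP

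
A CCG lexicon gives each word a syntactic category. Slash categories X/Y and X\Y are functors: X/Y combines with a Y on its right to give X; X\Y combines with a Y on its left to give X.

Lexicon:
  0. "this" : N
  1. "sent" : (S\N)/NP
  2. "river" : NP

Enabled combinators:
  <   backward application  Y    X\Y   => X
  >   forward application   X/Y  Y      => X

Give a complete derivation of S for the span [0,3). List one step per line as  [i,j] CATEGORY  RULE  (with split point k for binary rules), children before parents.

[0,1] N  lex  "this"
[1,2] (S\N)/NP  lex  "sent"
[2,3] NP  lex  "river"
[1,3] S\N  >  k=2
[0,3] S  <  k=1

[0,3] S   <
  [0,1] "this" : N
  [1,3] S\N   >
    [1,2] "sent" : (S\N)/NP
    [2,3] "river" : NP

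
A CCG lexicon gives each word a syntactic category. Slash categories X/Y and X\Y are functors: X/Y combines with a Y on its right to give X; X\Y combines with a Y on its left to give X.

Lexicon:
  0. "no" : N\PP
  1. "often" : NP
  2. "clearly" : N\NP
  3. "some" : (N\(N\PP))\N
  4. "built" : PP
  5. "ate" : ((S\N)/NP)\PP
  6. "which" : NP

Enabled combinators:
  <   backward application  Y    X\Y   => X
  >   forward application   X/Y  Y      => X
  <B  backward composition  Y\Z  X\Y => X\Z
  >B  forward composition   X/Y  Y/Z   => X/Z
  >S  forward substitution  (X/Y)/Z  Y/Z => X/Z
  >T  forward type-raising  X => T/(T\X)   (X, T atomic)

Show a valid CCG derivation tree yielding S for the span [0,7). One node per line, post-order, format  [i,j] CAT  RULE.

[0,1] N\PP  lex  "no"
[1,2] NP  lex  "often"
[1,2] N/(N\NP)  >T
[2,3] N\NP  lex  "clearly"
[1,3] N  >  k=2
[3,4] (N\(N\PP))\N  lex  "some"
[1,4] N\(N\PP)  <  k=3
[0,4] N  <  k=1
[4,5] PP  lex  "built"
[5,6] ((S\N)/NP)\PP  lex  "ate"
[4,6] (S\N)/NP  <  k=5
[6,7] NP  lex  "which"
[4,7] S\N  >  k=6
[0,7] S  <  k=4

[0,7] S   <
  [0,4] N   <
    [0,1] "no" : N\PP
    [1,4] N\(N\PP)   <
      [1,3] N   >
        [1,2] N/(N\NP)   >T
          [1,2] "often" : NP
        [2,3] "clearly" : N\NP
      [3,4] "some" : (N\(N\PP))\N
  [4,7] S\N   >
    [4,6] (S\N)/NP   <
      [4,5] "built" : PP
      [5,6] "ate" : ((S\N)/NP)\PP
    [6,7] "which" : NP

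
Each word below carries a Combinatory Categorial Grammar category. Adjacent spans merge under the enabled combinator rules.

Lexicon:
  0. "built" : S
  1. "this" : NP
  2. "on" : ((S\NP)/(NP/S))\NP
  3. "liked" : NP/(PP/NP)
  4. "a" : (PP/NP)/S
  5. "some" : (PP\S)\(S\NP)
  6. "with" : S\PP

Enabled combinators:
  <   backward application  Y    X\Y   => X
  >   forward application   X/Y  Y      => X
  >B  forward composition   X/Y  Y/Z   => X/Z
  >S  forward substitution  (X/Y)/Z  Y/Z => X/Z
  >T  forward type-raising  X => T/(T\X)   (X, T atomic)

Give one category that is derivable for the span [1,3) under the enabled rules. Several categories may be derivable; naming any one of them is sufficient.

[0,7] S   <
  [0,6] PP   <
    [0,1] "built" : S
    [1,6] PP\S   <
      [1,5] S\NP   >
        [1,3] (S\NP)/(NP/S)   <
          [1,2] "this" : NP
          [2,3] "on" : ((S\NP)/(NP/S))\NP
        [3,5] NP/S   >B
          [3,4] "liked" : NP/(PP/NP)
          [4,5] "a" : (PP/NP)/S
      [5,6] "some" : (PP\S)\(S\NP)
  [6,7] "with" : S\PP

(S\NP)/(NP/S)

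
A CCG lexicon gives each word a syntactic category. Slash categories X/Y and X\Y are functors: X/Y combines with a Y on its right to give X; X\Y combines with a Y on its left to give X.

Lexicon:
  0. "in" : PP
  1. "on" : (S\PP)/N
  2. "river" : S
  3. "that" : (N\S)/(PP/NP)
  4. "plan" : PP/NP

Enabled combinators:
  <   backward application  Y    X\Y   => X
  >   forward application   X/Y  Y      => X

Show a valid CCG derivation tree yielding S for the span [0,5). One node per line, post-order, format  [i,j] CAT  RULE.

[0,1] PP  lex  "in"
[1,2] (S\PP)/N  lex  "on"
[2,3] S  lex  "river"
[3,4] (N\S)/(PP/NP)  lex  "that"
[4,5] PP/NP  lex  "plan"
[3,5] N\S  >  k=4
[2,5] N  <  k=3
[1,5] S\PP  >  k=2
[0,5] S  <  k=1

[0,5] S   <
  [0,1] "in" : PP
  [1,5] S\PP   >
    [1,2] "on" : (S\PP)/N
    [2,5] N   <
      [2,3] "river" : S
      [3,5] N\S   >
        [3,4] "that" : (N\S)/(PP/NP)
        [4,5] "plan" : PP/NP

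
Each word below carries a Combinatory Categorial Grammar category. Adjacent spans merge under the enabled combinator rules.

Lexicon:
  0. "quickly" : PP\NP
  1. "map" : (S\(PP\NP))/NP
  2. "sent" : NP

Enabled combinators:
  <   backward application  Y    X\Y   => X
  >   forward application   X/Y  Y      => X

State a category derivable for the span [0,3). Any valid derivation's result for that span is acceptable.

[0,3] S   <
  [0,1] "quickly" : PP\NP
  [1,3] S\(PP\NP)   >
    [1,2] "map" : (S\(PP\NP))/NP
    [2,3] "sent" : NP

S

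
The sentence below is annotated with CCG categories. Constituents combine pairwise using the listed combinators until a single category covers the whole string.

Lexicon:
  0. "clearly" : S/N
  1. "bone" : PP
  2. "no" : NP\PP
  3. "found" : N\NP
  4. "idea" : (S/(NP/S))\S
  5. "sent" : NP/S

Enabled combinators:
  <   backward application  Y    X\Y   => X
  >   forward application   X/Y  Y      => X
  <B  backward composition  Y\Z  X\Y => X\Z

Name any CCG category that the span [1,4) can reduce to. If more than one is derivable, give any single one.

N

[0,6] S   >
  [0,5] S/(NP/S)   <
    [0,4] S   >
      [0,1] "clearly" : S/N
      [1,4] N   <
        [1,3] NP   <
          [1,2] "bone" : PP
          [2,3] "no" : NP\PP
        [3,4] "found" : N\NP
    [4,5] "idea" : (S/(NP/S))\S
  [5,6] "sent" : NP/S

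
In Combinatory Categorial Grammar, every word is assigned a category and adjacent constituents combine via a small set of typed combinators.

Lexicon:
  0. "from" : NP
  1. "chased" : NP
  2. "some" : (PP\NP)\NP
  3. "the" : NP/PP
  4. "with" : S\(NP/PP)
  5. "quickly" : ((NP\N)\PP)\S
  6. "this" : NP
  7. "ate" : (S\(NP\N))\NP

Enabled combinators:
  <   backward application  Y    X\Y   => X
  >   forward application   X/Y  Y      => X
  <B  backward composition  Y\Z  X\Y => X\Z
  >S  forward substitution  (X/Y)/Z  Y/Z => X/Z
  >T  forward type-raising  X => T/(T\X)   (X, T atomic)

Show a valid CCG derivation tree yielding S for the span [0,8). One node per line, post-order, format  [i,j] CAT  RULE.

[0,1] NP  lex  "from"
[1,2] NP  lex  "chased"
[2,3] (PP\NP)\NP  lex  "some"
[1,3] PP\NP  <  k=2
[0,3] PP  <  k=1
[3,4] NP/PP  lex  "the"
[4,5] S\(NP/PP)  lex  "with"
[3,5] S  <  k=4
[5,6] ((NP\N)\PP)\S  lex  "quickly"
[3,6] (NP\N)\PP  <  k=5
[6,7] NP  lex  "this"
[7,8] (S\(NP\N))\NP  lex  "ate"
[6,8] S\(NP\N)  <  k=7
[3,8] S\PP  <B  k=6
[0,8] S  <  k=3

[0,8] S   <
  [0,3] PP   <
    [0,1] "from" : NP
    [1,3] PP\NP   <
      [1,2] "chased" : NP
      [2,3] "some" : (PP\NP)\NP
  [3,8] S\PP   <B
    [3,6] (NP\N)\PP   <
      [3,5] S   <
        [3,4] "the" : NP/PP
        [4,5] "with" : S\(NP/PP)
      [5,6] "quickly" : ((NP\N)\PP)\S
    [6,8] S\(NP\N)   <
      [6,7] "this" : NP
      [7,8] "ate" : (S\(NP\N))\NP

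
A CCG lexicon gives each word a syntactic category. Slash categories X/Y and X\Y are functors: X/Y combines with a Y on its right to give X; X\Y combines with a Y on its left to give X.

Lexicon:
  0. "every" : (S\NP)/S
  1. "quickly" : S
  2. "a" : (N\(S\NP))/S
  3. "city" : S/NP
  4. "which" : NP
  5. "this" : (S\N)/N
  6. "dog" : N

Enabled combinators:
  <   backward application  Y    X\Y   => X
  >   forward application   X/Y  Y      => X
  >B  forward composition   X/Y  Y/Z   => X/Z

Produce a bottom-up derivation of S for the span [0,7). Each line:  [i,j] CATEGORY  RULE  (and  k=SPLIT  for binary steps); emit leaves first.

[0,7] S   <
  [0,5] N   <
    [0,2] S\NP   >
      [0,1] "every" : (S\NP)/S
      [1,2] "quickly" : S
    [2,5] N\(S\NP)   >
      [2,3] "a" : (N\(S\NP))/S
      [3,5] S   >
        [3,4] "city" : S/NP
        [4,5] "which" : NP
  [5,7] S\N   >
    [5,6] "this" : (S\N)/N
    [6,7] "dog" : N

[0,1] (S\NP)/S  lex  "every"
[1,2] S  lex  "quickly"
[0,2] S\NP  >  k=1
[2,3] (N\(S\NP))/S  lex  "a"
[3,4] S/NP  lex  "city"
[4,5] NP  lex  "which"
[3,5] S  >  k=4
[2,5] N\(S\NP)  >  k=3
[0,5] N  <  k=2
[5,6] (S\N)/N  lex  "this"
[6,7] N  lex  "dog"
[5,7] S\N  >  k=6
[0,7] S  <  k=5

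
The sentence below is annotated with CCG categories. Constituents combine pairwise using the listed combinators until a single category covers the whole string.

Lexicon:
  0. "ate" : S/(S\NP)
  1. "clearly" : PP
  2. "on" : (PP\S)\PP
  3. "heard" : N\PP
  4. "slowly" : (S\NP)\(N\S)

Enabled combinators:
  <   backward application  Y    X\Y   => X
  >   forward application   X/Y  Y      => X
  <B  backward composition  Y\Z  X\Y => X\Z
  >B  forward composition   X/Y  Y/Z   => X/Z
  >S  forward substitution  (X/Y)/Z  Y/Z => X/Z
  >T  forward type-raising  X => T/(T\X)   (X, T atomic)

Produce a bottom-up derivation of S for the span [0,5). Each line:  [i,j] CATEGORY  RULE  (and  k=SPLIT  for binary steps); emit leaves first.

[0,5] S   >
  [0,1] "ate" : S/(S\NP)
  [1,5] S\NP   <
    [1,4] N\S   <B
      [1,3] PP\S   <
        [1,2] "clearly" : PP
        [2,3] "on" : (PP\S)\PP
      [3,4] "heard" : N\PP
    [4,5] "slowly" : (S\NP)\(N\S)

[0,1] S/(S\NP)  lex  "ate"
[1,2] PP  lex  "clearly"
[2,3] (PP\S)\PP  lex  "on"
[1,3] PP\S  <  k=2
[3,4] N\PP  lex  "heard"
[1,4] N\S  <B  k=3
[4,5] (S\NP)\(N\S)  lex  "slowly"
[1,5] S\NP  <  k=4
[0,5] S  >  k=1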